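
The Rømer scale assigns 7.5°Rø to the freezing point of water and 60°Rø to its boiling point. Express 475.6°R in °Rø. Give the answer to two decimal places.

2.81°Rø

First in Celsius: (475.6 - 491.67) × 5/9 = -8.9278°C.
Linearly onto the Rømer scale: 7.5 + (-8.9278 / 100) × (60 - 7.5) = 2.81°Rø.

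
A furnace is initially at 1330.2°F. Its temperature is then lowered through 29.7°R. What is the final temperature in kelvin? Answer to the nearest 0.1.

Initial temperature in Celsius: (1330.2 - 32) × 5/9 = 721.2222°C.
The 29.7°R change is an interval, so only the factor 5/9 applies: -29.7 × 5/9 = -16.5000°C.
Final Celsius temperature: 721.2222 - 16.5000 = 704.7222°C.
In kelvin: 704.7222 + 273.15 = 977.9 K.

977.9 K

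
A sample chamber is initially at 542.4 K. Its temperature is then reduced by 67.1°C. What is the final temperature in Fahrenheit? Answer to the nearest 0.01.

395.87°F

Initial temperature in Celsius: 542.4 - 273.15 = 269.2500°C.
Final Celsius temperature: 269.2500 - 67.1000 = 202.1500°C.
In Fahrenheit: 202.1500 × 1.8 + 32 = 395.87°F.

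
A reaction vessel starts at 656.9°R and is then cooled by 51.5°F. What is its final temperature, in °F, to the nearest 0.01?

145.73°F

Initial temperature in Celsius: (656.9 - 491.67) × 5/9 = 91.7944°C.
The 51.5°F change is an interval, so only the factor 5/9 applies: -51.5 × 5/9 = -28.6111°C.
Final Celsius temperature: 91.7944 - 28.6111 = 63.1833°C.
In Fahrenheit: 63.1833 × 1.8 + 32 = 145.73°F.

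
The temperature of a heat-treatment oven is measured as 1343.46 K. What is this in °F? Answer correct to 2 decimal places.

In Celsius: 1343.46 - 273.15 = 1070.3100°C.
In Fahrenheit: 1070.3100 × 1.8 + 32 = 1958.56°F.

1958.56°F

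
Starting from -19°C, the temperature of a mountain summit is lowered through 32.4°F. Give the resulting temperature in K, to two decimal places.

The 32.4°F change is an interval, so only the factor 5/9 applies: -32.4 × 5/9 = -18.0000°C.
Final Celsius temperature: -19.0000 - 18.0000 = -37.0000°C.
In kelvin: -37.0000 + 273.15 = 236.15 K.

236.15 K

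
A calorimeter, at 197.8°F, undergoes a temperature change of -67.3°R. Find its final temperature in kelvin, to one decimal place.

Initial temperature in Celsius: (197.8 - 32) × 5/9 = 92.1111°C.
The 67.3°R change is an interval, so only the factor 5/9 applies: -67.3 × 5/9 = -37.3889°C.
Final Celsius temperature: 92.1111 - 37.3889 = 54.7222°C.
In kelvin: 54.7222 + 273.15 = 327.9 K.

327.9 K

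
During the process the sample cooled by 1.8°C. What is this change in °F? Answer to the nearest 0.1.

3.2°F

An interval of 1°C corresponds to 1.8°F.
1.8 × 1.8 = 3.2.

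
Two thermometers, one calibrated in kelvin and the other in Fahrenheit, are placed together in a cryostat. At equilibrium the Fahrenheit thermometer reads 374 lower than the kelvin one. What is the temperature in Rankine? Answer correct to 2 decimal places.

192.76°R

Let x be the kelvin reading; then the Fahrenheit reading is 1.8·x - 459.67.
(1.8·x - 459.67) - x = -374  ⇒  (0.8)·x = 85.67  ⇒  x = 107.0875 K.
In Celsius: 107.0875 - 273.15 = -166.0625°C.
In Rankine: -166.0625 × 1.8 + 491.67 = 192.76°R.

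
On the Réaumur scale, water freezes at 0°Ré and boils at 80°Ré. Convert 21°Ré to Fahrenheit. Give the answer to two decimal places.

Linear interpolation between the fixed points: C = (21 - 0) × 100 / (80 - 0) = 26.2500°C.
Then 26.2500 × 1.8 + 32 = 79.25°F.

79.25°F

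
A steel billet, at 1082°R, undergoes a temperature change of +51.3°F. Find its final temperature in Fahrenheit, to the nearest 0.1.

673.6°F

Initial temperature in Celsius: (1082 - 491.67) × 5/9 = 327.9611°C.
The 51.3°F change is an interval, so only the factor 5/9 applies: +51.3 × 5/9 = +28.5000°C.
Final Celsius temperature: 327.9611 + 28.5000 = 356.4611°C.
In Fahrenheit: 356.4611 × 1.8 + 32 = 673.6°F.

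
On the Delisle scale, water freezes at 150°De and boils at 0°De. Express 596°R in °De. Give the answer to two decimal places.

63.06°De

First in Celsius: (596 - 491.67) × 5/9 = 57.9611°C.
Linearly onto the Delisle scale: 150 + (57.9611 / 100) × (0 - 150) = 63.06°De.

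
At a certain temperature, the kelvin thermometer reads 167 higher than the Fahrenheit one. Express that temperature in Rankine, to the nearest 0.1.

658.5°R

Let x be the Fahrenheit reading; then the kelvin reading is 5/9·x + 255.372.
(5/9·x + 255.372) - x = 167  ⇒  (-4/9)·x = -88.3722  ⇒  x = 198.8375°F.
In Celsius: (198.8375 - 32) × 5/9 = 92.6875°C.
In Rankine: 92.6875 × 1.8 + 491.67 = 658.5°R.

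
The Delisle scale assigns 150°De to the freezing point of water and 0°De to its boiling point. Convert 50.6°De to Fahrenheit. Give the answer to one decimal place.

151.3°F

Linear interpolation between the fixed points: C = (50.6 - 150) × 100 / (0 - 150) = 66.2667°C.
Then 66.2667 × 1.8 + 32 = 151.3°F.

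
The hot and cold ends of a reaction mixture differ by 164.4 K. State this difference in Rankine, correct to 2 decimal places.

An interval of 1 K corresponds to 1.8°R.
164.4 × 1.8 = 295.92.

295.92°R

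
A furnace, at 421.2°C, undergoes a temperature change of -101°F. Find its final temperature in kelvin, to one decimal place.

The 101°F change is an interval, so only the factor 5/9 applies: -101 × 5/9 = -56.1111°C.
Final Celsius temperature: 421.2000 - 56.1111 = 365.0889°C.
In kelvin: 365.0889 + 273.15 = 638.2 K.

638.2 K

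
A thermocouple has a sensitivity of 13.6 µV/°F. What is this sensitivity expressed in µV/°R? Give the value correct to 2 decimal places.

Since only a temperature interval is involved, the additive offset between the scales drops out.
A change of 1°R is a change of 1°F, so per °R the value is 13.6 × 1 = 13.60.

13.60 µV/°R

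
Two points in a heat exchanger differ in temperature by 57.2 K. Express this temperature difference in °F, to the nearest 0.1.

103.0°F

For a temperature interval the offset drops out; only the factor 1.8 applies.
57.2 × 1.8 = 103.0.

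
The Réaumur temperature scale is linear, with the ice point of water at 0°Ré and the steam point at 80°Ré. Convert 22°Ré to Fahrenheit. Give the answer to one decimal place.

81.5°F

Linear interpolation between the fixed points: C = (22 - 0) × 100 / (80 - 0) = 27.5000°C.
Then 27.5000 × 1.8 + 32 = 81.5°F.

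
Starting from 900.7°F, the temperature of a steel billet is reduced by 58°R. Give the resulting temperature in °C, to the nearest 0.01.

Initial temperature in Celsius: (900.7 - 32) × 5/9 = 482.6111°C.
The 58°R change is an interval, so only the factor 5/9 applies: -58 × 5/9 = -32.2222°C.
Final Celsius temperature: 482.6111 - 32.2222 = 450.3889°C.

450.39°C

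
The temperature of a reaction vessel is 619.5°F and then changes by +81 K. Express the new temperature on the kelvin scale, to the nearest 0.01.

Initial temperature in Celsius: (619.5 - 32) × 5/9 = 326.3889°C.
The 81 K change is an interval; Kelvin and Celsius degrees are the same size, so ΔC = +81°C.
Final Celsius temperature: 326.3889 + 81.0000 = 407.3889°C.
In kelvin: 407.3889 + 273.15 = 680.54 K.

680.54 K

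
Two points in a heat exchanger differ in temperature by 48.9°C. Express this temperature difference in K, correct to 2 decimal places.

Celsius and kelvin degrees are the same size, so the interval is unchanged: 48.90.

48.90 K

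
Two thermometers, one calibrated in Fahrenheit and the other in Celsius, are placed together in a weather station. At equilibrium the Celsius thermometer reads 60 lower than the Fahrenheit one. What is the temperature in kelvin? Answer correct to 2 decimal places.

308.15 K

Let x be the Fahrenheit reading; then the Celsius reading is 5/9·x - 17.7778.
(5/9·x - 17.7778) - x = -60  ⇒  (-4/9)·x = -42.2222  ⇒  x = 95.0000°F.
In Celsius: (95 - 32) × 5/9 = 35.0000°C.
In kelvin: 35.0000 + 273.15 = 308.15 K.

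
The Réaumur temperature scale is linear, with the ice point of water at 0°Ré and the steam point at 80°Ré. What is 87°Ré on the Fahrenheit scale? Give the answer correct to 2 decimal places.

Linear interpolation between the fixed points: C = (87 - 0) × 100 / (80 - 0) = 108.7500°C.
Then 108.7500 × 1.8 + 32 = 227.75°F.

227.75°F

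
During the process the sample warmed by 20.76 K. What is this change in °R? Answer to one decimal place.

37.4°R

For a temperature interval the offset drops out; only the factor 1.8 applies.
20.76 × 1.8 = 37.4.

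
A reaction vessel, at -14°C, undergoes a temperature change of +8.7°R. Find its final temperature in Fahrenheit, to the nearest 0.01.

The 8.7°R change is an interval, so only the factor 5/9 applies: +8.7 × 5/9 = +4.8333°C.
Final Celsius temperature: -14.0000 + 4.8333 = -9.1667°C.
In Fahrenheit: -9.1667 × 1.8 + 32 = 15.50°F.

15.50°F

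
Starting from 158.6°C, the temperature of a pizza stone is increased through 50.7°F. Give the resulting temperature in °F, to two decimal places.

The 50.7°F change is an interval, so only the factor 5/9 applies: +50.7 × 5/9 = +28.1667°C.
Final Celsius temperature: 158.6000 + 28.1667 = 186.7667°C.
In Fahrenheit: 186.7667 × 1.8 + 32 = 368.18°F.

368.18°F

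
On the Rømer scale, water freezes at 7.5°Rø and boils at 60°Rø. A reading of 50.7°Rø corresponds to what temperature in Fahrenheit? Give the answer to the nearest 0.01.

180.11°F

Linear interpolation between the fixed points: C = (50.7 - 7.5) × 100 / (60 - 7.5) = 82.2857°C.
Then 82.2857 × 1.8 + 32 = 180.11°F.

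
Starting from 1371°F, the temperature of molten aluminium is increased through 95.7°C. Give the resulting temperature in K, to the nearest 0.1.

1112.7 K

Initial temperature in Celsius: (1371 - 32) × 5/9 = 743.8889°C.
Final Celsius temperature: 743.8889 + 95.7000 = 839.5889°C.
In kelvin: 839.5889 + 273.15 = 1112.7 K.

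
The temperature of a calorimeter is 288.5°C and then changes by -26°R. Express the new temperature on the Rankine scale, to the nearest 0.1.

985.0°R

The 26°R change is an interval, so only the factor 5/9 applies: -26 × 5/9 = -14.4444°C.
Final Celsius temperature: 288.5000 - 14.4444 = 274.0556°C.
In Rankine: 274.0556 × 1.8 + 491.67 = 985.0°R.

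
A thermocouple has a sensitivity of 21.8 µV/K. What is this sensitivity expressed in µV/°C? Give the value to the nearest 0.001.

The quantity depends on a temperature interval, so only the ratio of degree sizes applies; the offset between the scales is irrelevant.
A change of 1°C is a change of 1 K, so per °C the value is 21.8 × 1 = 21.800.

21.800 µV/°C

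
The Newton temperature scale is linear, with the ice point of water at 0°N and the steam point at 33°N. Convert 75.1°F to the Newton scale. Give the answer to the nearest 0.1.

7.9°N

First in Celsius: (75.1 - 32) × 5/9 = 23.9444°C.
Linearly onto the Newton scale: 0 + (23.9444 / 100) × (33 - 0) = 7.9°N.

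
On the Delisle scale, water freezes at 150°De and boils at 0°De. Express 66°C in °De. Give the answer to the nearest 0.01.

Linearly onto the Delisle scale: 150 + (66.0000 / 100) × (0 - 150) = 51.00°De.

51.00°De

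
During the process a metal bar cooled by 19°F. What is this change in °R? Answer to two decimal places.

Fahrenheit and Rankine degrees are the same size, so the interval is unchanged: 19.00.

19.00°R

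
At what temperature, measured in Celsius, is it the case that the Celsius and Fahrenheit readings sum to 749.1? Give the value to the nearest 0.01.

256.11°C

Let C be the Celsius reading. The Fahrenheit reading is F = 1.8·C + 32.
Require C + F = 749.1: (2.8)·C + 32 = 749.1.
C = (749.1 - 32) / (2.8) = 256.11.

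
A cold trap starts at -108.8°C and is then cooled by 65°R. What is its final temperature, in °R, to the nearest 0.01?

The 65°R change is an interval, so only the factor 5/9 applies: -65 × 5/9 = -36.1111°C.
Final Celsius temperature: -108.8000 - 36.1111 = -144.9111°C.
In Rankine: -144.9111 × 1.8 + 491.67 = 230.83°R.

230.83°R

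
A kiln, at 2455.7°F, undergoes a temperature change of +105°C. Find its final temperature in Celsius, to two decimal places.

Initial temperature in Celsius: (2455.7 - 32) × 5/9 = 1346.5000°C.
Final Celsius temperature: 1346.5000 + 105.0000 = 1451.5000°C.

1451.50°C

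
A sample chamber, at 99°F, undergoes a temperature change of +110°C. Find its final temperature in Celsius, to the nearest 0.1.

147.2°C

Initial temperature in Celsius: (99 - 32) × 5/9 = 37.2222°C.
Final Celsius temperature: 37.2222 + 110.0000 = 147.2222°C.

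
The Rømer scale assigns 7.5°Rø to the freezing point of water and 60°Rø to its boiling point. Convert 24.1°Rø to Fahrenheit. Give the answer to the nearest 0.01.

88.91°F

Linear interpolation between the fixed points: C = (24.1 - 7.5) × 100 / (60 - 7.5) = 31.6190°C.
Then 31.6190 × 1.8 + 32 = 88.91°F.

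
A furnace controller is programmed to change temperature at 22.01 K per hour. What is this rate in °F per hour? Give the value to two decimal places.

The quantity depends on a temperature interval, so only the ratio of degree sizes applies; the offset between the scales is irrelevant.
A change of 1 K is a change of 1.8°F, so 22.01 × 1.8 = 39.62.

39.62 °F/hour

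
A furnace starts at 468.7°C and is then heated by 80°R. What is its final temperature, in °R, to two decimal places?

The 80°R change is an interval, so only the factor 5/9 applies: +80 × 5/9 = +44.4444°C.
Final Celsius temperature: 468.7000 + 44.4444 = 513.1444°C.
In Rankine: 513.1444 × 1.8 + 491.67 = 1415.33°R.

1415.33°R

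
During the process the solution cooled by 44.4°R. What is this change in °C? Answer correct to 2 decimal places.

An interval of 1°R corresponds to 5/9°C.
44.4 × 5/9 = 24.67.

24.67°C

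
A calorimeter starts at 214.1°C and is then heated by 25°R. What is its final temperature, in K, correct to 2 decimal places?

501.14 K

The 25°R change is an interval, so only the factor 5/9 applies: +25 × 5/9 = +13.8889°C.
Final Celsius temperature: 214.1000 + 13.8889 = 227.9889°C.
In kelvin: 227.9889 + 273.15 = 501.14 K.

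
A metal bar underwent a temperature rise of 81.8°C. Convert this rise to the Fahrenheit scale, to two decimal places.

147.24°F

An interval of 1°C corresponds to 1.8°F.
81.8 × 1.8 = 147.24.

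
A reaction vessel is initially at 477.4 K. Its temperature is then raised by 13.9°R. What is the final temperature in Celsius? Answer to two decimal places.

Initial temperature in Celsius: 477.4 - 273.15 = 204.2500°C.
The 13.9°R change is an interval, so only the factor 5/9 applies: +13.9 × 5/9 = +7.7222°C.
Final Celsius temperature: 204.2500 + 7.7222 = 211.9722°C.

211.97°C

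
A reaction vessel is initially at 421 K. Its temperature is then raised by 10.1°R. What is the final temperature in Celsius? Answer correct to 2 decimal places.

Initial temperature in Celsius: 421 - 273.15 = 147.8500°C.
The 10.1°R change is an interval, so only the factor 5/9 applies: +10.1 × 5/9 = +5.6111°C.
Final Celsius temperature: 147.8500 + 5.6111 = 153.4611°C.

153.46°C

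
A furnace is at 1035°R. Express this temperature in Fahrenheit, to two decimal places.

575.33°F

In Celsius: (1035 - 491.67) × 5/9 = 301.8500°C.
In Fahrenheit: 301.8500 × 1.8 + 32 = 575.33°F.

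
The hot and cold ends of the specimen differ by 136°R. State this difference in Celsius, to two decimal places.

Only the scale ratio 5/9 matters for a change in temperature.
136 × 5/9 = 75.56.

75.56°C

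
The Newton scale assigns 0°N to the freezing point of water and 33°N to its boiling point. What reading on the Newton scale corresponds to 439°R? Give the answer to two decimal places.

-9.66°N

First in Celsius: (439 - 491.67) × 5/9 = -29.2611°C.
Linearly onto the Newton scale: 0 + (-29.2611 / 100) × (33 - 0) = -9.66°N.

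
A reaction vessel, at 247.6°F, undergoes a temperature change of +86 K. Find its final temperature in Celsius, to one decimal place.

Initial temperature in Celsius: (247.6 - 32) × 5/9 = 119.7778°C.
The 86 K change is an interval; Kelvin and Celsius degrees are the same size, so ΔC = +86°C.
Final Celsius temperature: 119.7778 + 86.0000 = 205.7778°C.

205.8°C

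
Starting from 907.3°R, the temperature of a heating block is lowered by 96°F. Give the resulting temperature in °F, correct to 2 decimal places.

351.63°F

Initial temperature in Celsius: (907.3 - 491.67) × 5/9 = 230.9056°C.
The 96°F change is an interval, so only the factor 5/9 applies: -96 × 5/9 = -53.3333°C.
Final Celsius temperature: 230.9056 - 53.3333 = 177.5722°C.
In Fahrenheit: 177.5722 × 1.8 + 32 = 351.63°F.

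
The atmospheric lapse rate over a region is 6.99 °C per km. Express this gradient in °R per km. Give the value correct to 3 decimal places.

12.582 °R/km

The quantity depends on a temperature interval, so only the ratio of degree sizes applies; the offset between the scales is irrelevant.
A change of 1°C is a change of 1.8°R, so 6.99 × 1.8 = 12.582.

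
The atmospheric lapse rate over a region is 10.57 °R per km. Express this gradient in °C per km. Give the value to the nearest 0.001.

5.872 °C/km

The quantity depends on a temperature interval, so only the ratio of degree sizes applies; the offset between the scales is irrelevant.
A change of 1°R is a change of 5/9°C, so 10.57 × 5/9 = 5.872.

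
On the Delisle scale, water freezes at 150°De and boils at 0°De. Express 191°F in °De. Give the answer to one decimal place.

17.5°De

First in Celsius: (191 - 32) × 5/9 = 88.3333°C.
Linearly onto the Delisle scale: 150 + (88.3333 / 100) × (0 - 150) = 17.5°De.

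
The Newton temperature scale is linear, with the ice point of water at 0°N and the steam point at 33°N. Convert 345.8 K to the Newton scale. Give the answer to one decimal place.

24.0°N

First in Celsius: 345.8 - 273.15 = 72.6500°C.
Linearly onto the Newton scale: 0 + (72.6500 / 100) × (33 - 0) = 24.0°N.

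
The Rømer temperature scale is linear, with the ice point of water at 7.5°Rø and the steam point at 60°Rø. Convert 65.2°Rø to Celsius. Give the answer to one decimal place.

109.9°C

Linear interpolation between the fixed points: C = (65.2 - 7.5) × 100 / (60 - 7.5) = 109.9048°C.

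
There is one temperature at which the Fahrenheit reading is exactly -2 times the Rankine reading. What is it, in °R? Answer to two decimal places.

Let R be the Rankine reading. The Fahrenheit reading is F = 1·R - 459.67.
Require F = -2·R: 1·R - 459.67 = -2·R.
(3)·R = 459.67  ⇒  R = 153.22.

153.22°R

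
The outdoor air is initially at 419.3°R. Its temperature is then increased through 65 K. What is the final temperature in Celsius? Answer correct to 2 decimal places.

Initial temperature in Celsius: (419.3 - 491.67) × 5/9 = -40.2056°C.
The 65 K change is an interval; Kelvin and Celsius degrees are the same size, so ΔC = +65°C.
Final Celsius temperature: -40.2056 + 65.0000 = 24.7944°C.

24.79°C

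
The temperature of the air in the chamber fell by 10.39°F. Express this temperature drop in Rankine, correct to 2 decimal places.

10.39°R

Fahrenheit and Rankine degrees are the same size, so the interval is unchanged: 10.39.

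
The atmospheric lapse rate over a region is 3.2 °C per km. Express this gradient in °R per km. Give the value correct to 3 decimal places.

5.760 °R/km

The quantity depends on a temperature interval, so only the ratio of degree sizes applies; the offset between the scales is irrelevant.
A change of 1°C is a change of 1.8°R, so 3.2 × 1.8 = 5.760.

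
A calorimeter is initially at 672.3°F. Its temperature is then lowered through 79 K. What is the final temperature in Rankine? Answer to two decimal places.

989.77°R

Initial temperature in Celsius: (672.3 - 32) × 5/9 = 355.7222°C.
The 79 K change is an interval; Kelvin and Celsius degrees are the same size, so ΔC = -79°C.
Final Celsius temperature: 355.7222 - 79.0000 = 276.7222°C.
In Rankine: 276.7222 × 1.8 + 491.67 = 989.77°R.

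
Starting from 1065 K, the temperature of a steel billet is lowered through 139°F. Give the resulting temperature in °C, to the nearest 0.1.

Initial temperature in Celsius: 1065 - 273.15 = 791.8500°C.
The 139°F change is an interval, so only the factor 5/9 applies: -139 × 5/9 = -77.2222°C.
Final Celsius temperature: 791.8500 - 77.2222 = 714.6278°C.

714.6°C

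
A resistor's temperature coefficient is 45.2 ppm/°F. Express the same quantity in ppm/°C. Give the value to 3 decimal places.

81.360 ppm/°C

The quantity depends on a temperature interval, so only the ratio of degree sizes applies; the offset between the scales is irrelevant.
A change of 1°C is a change of 1.8°F, so per °C the value is 45.2 × 1.8 = 81.360.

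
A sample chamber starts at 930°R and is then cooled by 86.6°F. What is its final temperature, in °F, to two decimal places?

Initial temperature in Celsius: (930 - 491.67) × 5/9 = 243.5167°C.
The 86.6°F change is an interval, so only the factor 5/9 applies: -86.6 × 5/9 = -48.1111°C.
Final Celsius temperature: 243.5167 - 48.1111 = 195.4056°C.
In Fahrenheit: 195.4056 × 1.8 + 32 = 383.73°F.

383.73°F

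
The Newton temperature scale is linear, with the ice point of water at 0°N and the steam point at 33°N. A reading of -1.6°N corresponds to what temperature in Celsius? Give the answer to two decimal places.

-4.85°C

Linear interpolation between the fixed points: C = (-1.6 - 0) × 100 / (33 - 0) = -4.8485°C.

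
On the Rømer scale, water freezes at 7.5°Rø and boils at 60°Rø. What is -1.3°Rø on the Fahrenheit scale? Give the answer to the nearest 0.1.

Linear interpolation between the fixed points: C = (-1.3 - 7.5) × 100 / (60 - 7.5) = -16.7619°C.
Then -16.7619 × 1.8 + 32 = 1.8°F.

1.8°F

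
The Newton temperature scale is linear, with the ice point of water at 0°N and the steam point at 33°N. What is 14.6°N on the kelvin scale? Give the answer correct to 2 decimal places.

Linear interpolation between the fixed points: C = (14.6 - 0) × 100 / (33 - 0) = 44.2424°C.
Then 44.2424 + 273.15 = 317.39 K.

317.39 K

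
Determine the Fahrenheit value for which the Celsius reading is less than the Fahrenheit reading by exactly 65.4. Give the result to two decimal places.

Let F be the Fahrenheit reading. The Celsius reading is C = 5/9·F - 17.7778.
Require C - F = -65.4: (-4/9)·F - 17.7778 = -65.4.
F = (-65.4 + 17.7778) / (-4/9) = 107.15.

107.15°F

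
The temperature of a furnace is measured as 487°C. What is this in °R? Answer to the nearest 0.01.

1368.27°R

In Rankine: 487.0000 × 1.8 + 491.67 = 1368.27°R.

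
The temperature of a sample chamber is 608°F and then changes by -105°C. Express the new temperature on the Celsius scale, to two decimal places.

215.00°C

Initial temperature in Celsius: (608 - 32) × 5/9 = 320.0000°C.
Final Celsius temperature: 320.0000 - 105.0000 = 215.0000°C.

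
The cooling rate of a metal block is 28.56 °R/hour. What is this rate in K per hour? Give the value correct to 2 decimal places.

15.87 K/hour

The quantity depends on a temperature interval, so only the ratio of degree sizes applies; the offset between the scales is irrelevant.
A change of 1°R is a change of 5/9 K, so 28.56 × 5/9 = 15.87.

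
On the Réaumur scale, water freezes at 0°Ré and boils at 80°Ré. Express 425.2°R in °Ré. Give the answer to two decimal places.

-29.54°Ré

First in Celsius: (425.2 - 491.67) × 5/9 = -36.9278°C.
Linearly onto the Réaumur scale: 0 + (-36.9278 / 100) × (80 - 0) = -29.54°Ré.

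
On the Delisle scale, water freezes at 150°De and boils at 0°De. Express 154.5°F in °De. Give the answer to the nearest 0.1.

47.9°De

First in Celsius: (154.5 - 32) × 5/9 = 68.0556°C.
Linearly onto the Delisle scale: 150 + (68.0556 / 100) × (0 - 150) = 47.9°De.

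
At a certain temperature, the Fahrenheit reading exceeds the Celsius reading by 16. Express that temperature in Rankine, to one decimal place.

Let x be the Celsius reading; then the Fahrenheit reading is 1.8·x + 32.
(1.8·x + 32) - x = 16  ⇒  (0.8)·x = -16  ⇒  x = -20.0000°C.
In Rankine: -20.0000 × 1.8 + 491.67 = 455.7°R.

455.7°R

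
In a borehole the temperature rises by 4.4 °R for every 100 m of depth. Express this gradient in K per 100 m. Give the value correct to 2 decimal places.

2.44 K/100 m

The quantity depends on a temperature interval, so only the ratio of degree sizes applies; the offset between the scales is irrelevant.
A change of 1°R is a change of 5/9 K, so 4.4 × 5/9 = 2.44.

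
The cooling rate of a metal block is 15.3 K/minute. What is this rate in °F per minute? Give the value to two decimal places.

27.54 °F/minute

Since only a temperature interval is involved, the additive offset between the scales drops out.
A change of 1 K is a change of 1.8°F, so 15.3 × 1.8 = 27.54.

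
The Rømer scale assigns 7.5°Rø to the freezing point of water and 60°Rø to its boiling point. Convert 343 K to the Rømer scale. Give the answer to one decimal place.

First in Celsius: 343 - 273.15 = 69.8500°C.
Linearly onto the Rømer scale: 7.5 + (69.8500 / 100) × (60 - 7.5) = 44.2°Rø.

44.2°Rø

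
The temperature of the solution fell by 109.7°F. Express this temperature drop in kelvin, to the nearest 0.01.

For a temperature interval the offset drops out; only the factor 5/9 applies.
109.7 × 5/9 = 60.94.

60.94 K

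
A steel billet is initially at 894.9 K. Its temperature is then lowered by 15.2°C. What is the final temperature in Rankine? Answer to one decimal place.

Initial temperature in Celsius: 894.9 - 273.15 = 621.7500°C.
Final Celsius temperature: 621.7500 - 15.2000 = 606.5500°C.
In Rankine: 606.5500 × 1.8 + 491.67 = 1583.5°R.

1583.5°R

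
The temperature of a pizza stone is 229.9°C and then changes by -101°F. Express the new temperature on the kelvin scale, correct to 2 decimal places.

The 101°F change is an interval, so only the factor 5/9 applies: -101 × 5/9 = -56.1111°C.
Final Celsius temperature: 229.9000 - 56.1111 = 173.7889°C.
In kelvin: 173.7889 + 273.15 = 446.94 K.

446.94 K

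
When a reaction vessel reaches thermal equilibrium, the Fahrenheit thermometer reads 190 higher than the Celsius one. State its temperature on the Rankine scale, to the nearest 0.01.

Let x be the Celsius reading; then the Fahrenheit reading is 1.8·x + 32.
(1.8·x + 32) - x = 190  ⇒  (0.8)·x = 158  ⇒  x = 197.5000°C.
In Rankine: 197.5000 × 1.8 + 491.67 = 847.17°R.

847.17°R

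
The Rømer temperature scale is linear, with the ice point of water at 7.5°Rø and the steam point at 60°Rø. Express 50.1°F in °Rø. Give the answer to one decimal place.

First in Celsius: (50.1 - 32) × 5/9 = 10.0556°C.
Linearly onto the Rømer scale: 7.5 + (10.0556 / 100) × (60 - 7.5) = 12.8°Rø.

12.8°Rø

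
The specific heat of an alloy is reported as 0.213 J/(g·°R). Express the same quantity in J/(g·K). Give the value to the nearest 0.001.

0.383 J/(g·K)

The quantity depends on a temperature interval, so only the ratio of degree sizes applies; the offset between the scales is irrelevant.
A change of 1 K is a change of 1.8°R, so per K the value is 0.213 × 1.8 = 0.383.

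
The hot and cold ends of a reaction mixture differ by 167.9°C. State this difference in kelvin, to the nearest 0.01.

Celsius and kelvin degrees are the same size, so the interval is unchanged: 167.90.

167.90 K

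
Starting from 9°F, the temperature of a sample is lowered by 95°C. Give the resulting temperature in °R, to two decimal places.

297.67°R

Initial temperature in Celsius: (9 - 32) × 5/9 = -12.7778°C.
Final Celsius temperature: -12.7778 - 95.0000 = -107.7778°C.
In Rankine: -107.7778 × 1.8 + 491.67 = 297.67°R.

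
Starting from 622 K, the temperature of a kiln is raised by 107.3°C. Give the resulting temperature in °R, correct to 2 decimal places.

1312.74°R

Initial temperature in Celsius: 622 - 273.15 = 348.8500°C.
Final Celsius temperature: 348.8500 + 107.3000 = 456.1500°C.
In Rankine: 456.1500 × 1.8 + 491.67 = 1312.74°R.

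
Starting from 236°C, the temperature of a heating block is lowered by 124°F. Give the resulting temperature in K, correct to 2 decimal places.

440.26 K

The 124°F change is an interval, so only the factor 5/9 applies: -124 × 5/9 = -68.8889°C.
Final Celsius temperature: 236.0000 - 68.8889 = 167.1111°C.
In kelvin: 167.1111 + 273.15 = 440.26 K.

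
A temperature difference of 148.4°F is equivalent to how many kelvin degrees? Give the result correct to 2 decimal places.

82.44 K

For a temperature interval the offset drops out; only the factor 5/9 applies.
148.4 × 5/9 = 82.44.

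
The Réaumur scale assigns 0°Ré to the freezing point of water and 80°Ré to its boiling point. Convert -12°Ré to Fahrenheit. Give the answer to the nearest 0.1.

Linear interpolation between the fixed points: C = (-12 - 0) × 100 / (80 - 0) = -15.0000°C.
Then -15.0000 × 1.8 + 32 = 5.0°F.

5.0°F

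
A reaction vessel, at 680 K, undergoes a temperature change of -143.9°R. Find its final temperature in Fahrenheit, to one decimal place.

620.4°F

Initial temperature in Celsius: 680 - 273.15 = 406.8500°C.
The 143.9°R change is an interval, so only the factor 5/9 applies: -143.9 × 5/9 = -79.9444°C.
Final Celsius temperature: 406.8500 - 79.9444 = 326.9056°C.
In Fahrenheit: 326.9056 × 1.8 + 32 = 620.4°F.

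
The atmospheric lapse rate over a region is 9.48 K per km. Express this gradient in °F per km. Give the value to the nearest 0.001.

Since only a temperature interval is involved, the additive offset between the scales drops out.
A change of 1 K is a change of 1.8°F, so 9.48 × 1.8 = 17.064.

17.064 °F/km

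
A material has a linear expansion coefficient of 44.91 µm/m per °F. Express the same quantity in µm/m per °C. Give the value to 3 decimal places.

The quantity depends on a temperature interval, so only the ratio of degree sizes applies; the offset between the scales is irrelevant.
A change of 1°C is a change of 1.8°F, so per °C the value is 44.91 × 1.8 = 80.838.

80.838 µm/m per °C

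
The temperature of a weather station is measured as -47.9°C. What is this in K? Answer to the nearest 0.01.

225.25 K

In kelvin: -47.9000 + 273.15 = 225.25 K.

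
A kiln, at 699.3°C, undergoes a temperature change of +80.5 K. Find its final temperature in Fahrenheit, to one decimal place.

1435.6°F

The 80.5 K change is an interval; Kelvin and Celsius degrees are the same size, so ΔC = +80.5°C.
Final Celsius temperature: 699.3000 + 80.5000 = 779.8000°C.
In Fahrenheit: 779.8000 × 1.8 + 32 = 1435.6°F.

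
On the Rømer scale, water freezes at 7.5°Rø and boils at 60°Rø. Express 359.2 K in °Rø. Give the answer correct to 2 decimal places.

First in Celsius: 359.2 - 273.15 = 86.0500°C.
Linearly onto the Rømer scale: 7.5 + (86.0500 / 100) × (60 - 7.5) = 52.68°Rø.

52.68°Rø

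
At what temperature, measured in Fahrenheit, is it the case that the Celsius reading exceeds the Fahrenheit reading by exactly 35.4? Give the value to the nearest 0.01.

Let F be the Fahrenheit reading. The Celsius reading is C = 5/9·F - 17.7778.
Require C - F = 35.4: (-4/9)·F - 17.7778 = 35.4.
F = (35.4 + 17.7778) / (-4/9) = -119.65.

-119.65°F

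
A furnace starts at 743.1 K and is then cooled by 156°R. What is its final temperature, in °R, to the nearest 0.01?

Initial temperature in Celsius: 743.1 - 273.15 = 469.9500°C.
The 156°R change is an interval, so only the factor 5/9 applies: -156 × 5/9 = -86.6667°C.
Final Celsius temperature: 469.9500 - 86.6667 = 383.2833°C.
In Rankine: 383.2833 × 1.8 + 491.67 = 1181.58°R.

1181.58°R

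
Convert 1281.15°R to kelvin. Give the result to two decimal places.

In Celsius: (1281.15 - 491.67) × 5/9 = 438.6000°C.
In kelvin: 438.6000 + 273.15 = 711.75 K.

711.75 K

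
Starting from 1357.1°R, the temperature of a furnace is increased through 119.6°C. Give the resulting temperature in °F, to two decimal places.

1112.71°F

Initial temperature in Celsius: (1357.1 - 491.67) × 5/9 = 480.7944°C.
Final Celsius temperature: 480.7944 + 119.6000 = 600.3944°C.
In Fahrenheit: 600.3944 × 1.8 + 32 = 1112.71°F.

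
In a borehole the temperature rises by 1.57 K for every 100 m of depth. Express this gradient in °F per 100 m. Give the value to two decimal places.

The quantity depends on a temperature interval, so only the ratio of degree sizes applies; the offset between the scales is irrelevant.
A change of 1 K is a change of 1.8°F, so 1.57 × 1.8 = 2.83.

2.83 °F/100 m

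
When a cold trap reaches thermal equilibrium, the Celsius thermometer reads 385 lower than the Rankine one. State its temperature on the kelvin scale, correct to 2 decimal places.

139.81 K

Let x be the Rankine reading; then the Celsius reading is 5/9·x - 273.15.
(5/9·x - 273.15) - x = -385  ⇒  (-4/9)·x = -111.85  ⇒  x = 251.6625°R.
In Celsius: (251.6625 - 491.67) × 5/9 = -133.3375°C.
In kelvin: -133.3375 + 273.15 = 139.81 K.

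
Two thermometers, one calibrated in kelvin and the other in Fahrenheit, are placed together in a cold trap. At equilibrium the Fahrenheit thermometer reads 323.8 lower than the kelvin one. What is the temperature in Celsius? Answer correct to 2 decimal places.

-103.31°C

Let x be the kelvin reading; then the Fahrenheit reading is 1.8·x - 459.67.
(1.8·x - 459.67) - x = -323.8  ⇒  (0.8)·x = 135.87  ⇒  x = 169.8375 K.
In Celsius: 169.8375 - 273.15 = -103.31°C.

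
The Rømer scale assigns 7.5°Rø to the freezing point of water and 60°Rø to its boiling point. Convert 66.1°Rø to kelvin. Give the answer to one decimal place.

384.8 K

Linear interpolation between the fixed points: C = (66.1 - 7.5) × 100 / (60 - 7.5) = 111.6190°C.
Then 111.6190 + 273.15 = 384.8 K.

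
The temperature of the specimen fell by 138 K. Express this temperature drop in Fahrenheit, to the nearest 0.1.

248.4°F

An interval of 1 K corresponds to 1.8°F.
138 × 1.8 = 248.4.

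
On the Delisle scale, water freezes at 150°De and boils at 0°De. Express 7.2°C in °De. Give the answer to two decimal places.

Linearly onto the Delisle scale: 150 + (7.2000 / 100) × (0 - 150) = 139.20°De.

139.20°De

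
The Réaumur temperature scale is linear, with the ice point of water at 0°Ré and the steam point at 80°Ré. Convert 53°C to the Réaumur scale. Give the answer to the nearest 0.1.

Linearly onto the Réaumur scale: 0 + (53.0000 / 100) × (80 - 0) = 42.4°Ré.

42.4°Ré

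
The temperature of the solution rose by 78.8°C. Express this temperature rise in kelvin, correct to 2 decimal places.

Celsius and kelvin degrees are the same size, so the interval is unchanged: 78.80.

78.80 K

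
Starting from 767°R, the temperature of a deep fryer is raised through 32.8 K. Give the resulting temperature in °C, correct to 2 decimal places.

185.76°C

Initial temperature in Celsius: (767 - 491.67) × 5/9 = 152.9611°C.
The 32.8 K change is an interval; Kelvin and Celsius degrees are the same size, so ΔC = +32.8°C.
Final Celsius temperature: 152.9611 + 32.8000 = 185.7611°C.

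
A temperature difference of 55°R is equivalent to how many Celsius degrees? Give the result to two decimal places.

30.56°C

Only the scale ratio 5/9 matters for a change in temperature.
55 × 5/9 = 30.56.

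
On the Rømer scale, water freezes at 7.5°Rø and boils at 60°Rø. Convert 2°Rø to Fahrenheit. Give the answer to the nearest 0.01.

13.14°F

Linear interpolation between the fixed points: C = (2 - 7.5) × 100 / (60 - 7.5) = -10.4762°C.
Then -10.4762 × 1.8 + 32 = 13.14°F.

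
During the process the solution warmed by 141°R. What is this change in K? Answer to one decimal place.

Only the scale ratio 5/9 matters for a change in temperature.
141 × 5/9 = 78.3.

78.3 K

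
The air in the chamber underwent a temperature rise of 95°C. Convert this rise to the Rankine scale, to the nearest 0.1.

Only the scale ratio 1.8 matters for a change in temperature.
95 × 1.8 = 171.0.

171.0°R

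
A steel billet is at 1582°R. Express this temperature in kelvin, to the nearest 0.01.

In Celsius: (1582 - 491.67) × 5/9 = 605.7389°C.
In kelvin: 605.7389 + 273.15 = 878.89 K.

878.89 K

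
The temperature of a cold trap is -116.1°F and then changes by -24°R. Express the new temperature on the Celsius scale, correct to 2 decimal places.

-95.61°C

Initial temperature in Celsius: (-116.1 - 32) × 5/9 = -82.2778°C.
The 24°R change is an interval, so only the factor 5/9 applies: -24 × 5/9 = -13.3333°C.
Final Celsius temperature: -82.2778 - 13.3333 = -95.6111°C.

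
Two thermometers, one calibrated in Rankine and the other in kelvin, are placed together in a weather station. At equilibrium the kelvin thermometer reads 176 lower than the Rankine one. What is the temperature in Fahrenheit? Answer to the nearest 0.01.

Let x be the Rankine reading; then the kelvin reading is 5/9·x.
(5/9·x) - x = -176  ⇒  (-4/9)·x = -176  ⇒  x = 396.0000°R.
In Celsius: (396 - 491.67) × 5/9 = -53.1500°C.
In Fahrenheit: -53.1500 × 1.8 + 32 = -63.67°F.

-63.67°F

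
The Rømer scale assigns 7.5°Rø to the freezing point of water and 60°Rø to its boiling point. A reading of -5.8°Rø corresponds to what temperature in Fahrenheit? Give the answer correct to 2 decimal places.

Linear interpolation between the fixed points: C = (-5.8 - 7.5) × 100 / (60 - 7.5) = -25.3333°C.
Then -25.3333 × 1.8 + 32 = -13.60°F.

-13.60°F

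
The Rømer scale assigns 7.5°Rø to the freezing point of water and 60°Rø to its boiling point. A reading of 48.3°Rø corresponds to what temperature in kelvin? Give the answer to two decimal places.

350.86 K

Linear interpolation between the fixed points: C = (48.3 - 7.5) × 100 / (60 - 7.5) = 77.7143°C.
Then 77.7143 + 273.15 = 350.86 K.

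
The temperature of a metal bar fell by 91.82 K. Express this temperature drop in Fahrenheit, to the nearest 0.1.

An interval of 1 K corresponds to 1.8°F.
91.82 × 1.8 = 165.3.

165.3°F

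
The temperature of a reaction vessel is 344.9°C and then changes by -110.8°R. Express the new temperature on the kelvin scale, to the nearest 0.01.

The 110.8°R change is an interval, so only the factor 5/9 applies: -110.8 × 5/9 = -61.5556°C.
Final Celsius temperature: 344.9000 - 61.5556 = 283.3444°C.
In kelvin: 283.3444 + 273.15 = 556.49 K.

556.49 K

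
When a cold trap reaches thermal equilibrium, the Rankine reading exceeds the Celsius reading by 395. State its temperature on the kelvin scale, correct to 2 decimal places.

Let x be the Celsius reading; then the Rankine reading is 1.8·x + 491.67.
(1.8·x + 491.67) - x = 395  ⇒  (0.8)·x = -96.67  ⇒  x = -120.8375°C.
In kelvin: -120.8375 + 273.15 = 152.31 K.

152.31 K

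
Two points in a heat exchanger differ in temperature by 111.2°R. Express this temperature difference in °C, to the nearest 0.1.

61.8°C

Only the scale ratio 5/9 matters for a change in temperature.
111.2 × 5/9 = 61.8.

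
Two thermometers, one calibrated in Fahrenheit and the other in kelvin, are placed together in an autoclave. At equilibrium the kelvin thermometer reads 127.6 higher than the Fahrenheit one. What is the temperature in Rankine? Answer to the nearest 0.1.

747.2°R

Let x be the Fahrenheit reading; then the kelvin reading is 5/9·x + 255.372.
(5/9·x + 255.372) - x = 127.6  ⇒  (-4/9)·x = -127.772  ⇒  x = 287.4875°F.
In Celsius: (287.4875 - 32) × 5/9 = 141.9375°C.
In Rankine: 141.9375 × 1.8 + 491.67 = 747.2°R.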